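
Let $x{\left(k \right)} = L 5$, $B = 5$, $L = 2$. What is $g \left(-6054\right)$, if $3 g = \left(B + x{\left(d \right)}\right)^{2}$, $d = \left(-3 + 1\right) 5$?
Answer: $-454050$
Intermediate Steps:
$d = -10$ ($d = \left(-2\right) 5 = -10$)
$x{\left(k \right)} = 10$ ($x{\left(k \right)} = 2 \cdot 5 = 10$)
$g = 75$ ($g = \frac{\left(5 + 10\right)^{2}}{3} = \frac{15^{2}}{3} = \frac{1}{3} \cdot 225 = 75$)
$g \left(-6054\right) = 75 \left(-6054\right) = -454050$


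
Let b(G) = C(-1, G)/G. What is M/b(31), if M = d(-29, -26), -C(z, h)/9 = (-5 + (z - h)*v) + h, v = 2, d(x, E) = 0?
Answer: 0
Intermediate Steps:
C(z, h) = 45 - 18*z + 9*h (C(z, h) = -9*((-5 + (z - h)*2) + h) = -9*((-5 + (-2*h + 2*z)) + h) = -9*((-5 - 2*h + 2*z) + h) = -9*(-5 - h + 2*z) = 45 - 18*z + 9*h)
M = 0
b(G) = (63 + 9*G)/G (b(G) = (45 - 18*(-1) + 9*G)/G = (45 + 18 + 9*G)/G = (63 + 9*G)/G)
M/b(31) = 0/(9 + 63/31) = 0/(342/31) = 0*(31/342) = 0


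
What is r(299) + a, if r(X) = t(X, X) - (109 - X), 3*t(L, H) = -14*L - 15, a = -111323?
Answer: -337600/3 ≈ -1.1253e+5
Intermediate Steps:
t(L, H) = -5 - 14*L/3 (t(L, H) = (-14*L - 15)/3 = (-15 - 14*L)/3 = -5 - 14*L/3)
r(X) = -114 - 11*X/3 (r(X) = (-5 - 14*X/3) - (109 - X) = (-5 - 14*X/3) + (-109 + X) = -114 - 11*X/3)
r(299) + a = (-114 - 11/3*299) - 111323 = (-114 - 3289/3) - 111323 = -3631/3 - 111323 = -337600/3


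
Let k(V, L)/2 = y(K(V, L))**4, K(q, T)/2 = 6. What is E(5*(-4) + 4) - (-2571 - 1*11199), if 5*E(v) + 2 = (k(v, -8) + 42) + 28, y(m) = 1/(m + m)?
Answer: 2286533837/165888 ≈ 13784.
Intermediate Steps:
K(q, T) = 12 (K(q, T) = 2*6 = 12)
y(m) = 1/(2*m)
k(V, L) = 1/165888 (k(V, L) = 2*((1/2)/12)**4 = 2*((1/2)*(1/12))**4 = 2*(1/24)**4 = 2*(1/331776) = 1/165888)
E(v) = 2256077/165888 (E(v) = -2/5 + ((1/165888 + 42) + 28)/5 = -2/5 + (6967297/165888 + 28)/5 = -2/5 + (1/5)*(11612161/165888) = -2/5 + 11612161/829440 = 2256077/165888)
E(5*(-4) + 4) - (-2571 - 1*11199) = 2256077/165888 - (-2571 - 1*11199) = 2256077/165888 - (-2571 - 11199) = 2256077/165888 - 1*(-13770) = 2256077/165888 + 13770 = 2286533837/165888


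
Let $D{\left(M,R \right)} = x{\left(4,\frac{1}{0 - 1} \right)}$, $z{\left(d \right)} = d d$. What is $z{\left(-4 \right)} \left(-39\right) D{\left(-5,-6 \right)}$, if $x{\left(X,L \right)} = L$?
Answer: $624$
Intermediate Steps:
$z{\left(d \right)} = d^{2}$
$D{\left(M,R \right)} = -1$ ($D{\left(M,R \right)} = \frac{1}{0 - 1} = \frac{1}{-1} = -1$)
$z{\left(-4 \right)} \left(-39\right) D{\left(-5,-6 \right)} = \left(-4\right)^{2} \left(-39\right) \left(-1\right) = 16 \left(-39\right) \left(-1\right) = \left(-624\right) \left(-1\right) = 624$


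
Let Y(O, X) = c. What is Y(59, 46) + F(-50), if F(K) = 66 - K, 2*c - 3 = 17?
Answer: 126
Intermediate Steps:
c = 10 (c = 3/2 + (½)*17 = 3/2 + 17/2 = 10)
Y(O, X) = 10
Y(59, 46) + F(-50) = 10 + (66 - 1*(-50)) = 10 + (66 + 50) = 10 + 116 = 126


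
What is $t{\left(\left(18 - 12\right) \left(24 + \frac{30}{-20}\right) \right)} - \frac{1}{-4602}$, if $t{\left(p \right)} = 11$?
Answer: $\frac{50623}{4602} \approx 11.0$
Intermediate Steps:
$t{\left(\left(18 - 12\right) \left(24 + \frac{30}{-20}\right) \right)} - \frac{1}{-4602} = 11 - \frac{1}{-4602} = 11 - - \frac{1}{4602} = 11 + \frac{1}{4602} = \frac{50623}{4602}$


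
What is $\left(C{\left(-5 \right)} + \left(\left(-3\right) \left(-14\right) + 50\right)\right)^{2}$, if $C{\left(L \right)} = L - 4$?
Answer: $6889$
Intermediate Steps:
$C{\left(L \right)} = -4 + L$ ($C{\left(L \right)} = L - 4 = -4 + L$)
$\left(C{\left(-5 \right)} + \left(\left(-3\right) \left(-14\right) + 50\right)\right)^{2} = \left(\left(-4 - 5\right) + \left(\left(-3\right) \left(-14\right) + 50\right)\right)^{2} = \left(-9 + \left(42 + 50\right)\right)^{2} = \left(-9 + 92\right)^{2} = 83^{2} = 6889$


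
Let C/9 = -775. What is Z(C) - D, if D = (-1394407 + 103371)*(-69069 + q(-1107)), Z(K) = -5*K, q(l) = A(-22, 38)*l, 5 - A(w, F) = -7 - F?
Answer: -160629373209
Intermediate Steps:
A(w, F) = 12 + F (A(w, F) = 5 - (-7 - F) = 5 + (7 + F) = 12 + F)
C = -6975 (C = 9*(-775) = -6975)
q(l) = 50*l (q(l) = (12 + 38)*l = 50*l)
D = 160629408084 (D = (-1394407 + 103371)*(-69069 + 50*(-1107)) = -1291036*(-69069 - 55350) = -1291036*(-124419) = 160629408084)
Z(C) - D = -5*(-6975) - 1*160629408084 = 34875 - 160629408084 = -160629373209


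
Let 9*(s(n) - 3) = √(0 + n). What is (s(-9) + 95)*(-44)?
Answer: -4312 - 44*I/3 ≈ -4312.0 - 14.667*I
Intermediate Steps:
s(n) = 3 + √n/9 (s(n) = 3 + √(0 + n)/9 = 3 + √n/9)
(s(-9) + 95)*(-44) = ((3 + √(-9)/9) + 95)*(-44) = ((3 + (3*I)/9) + 95)*(-44) = ((3 + I/3) + 95)*(-44) = (98 + I/3)*(-44) = -4312 - 44*I/3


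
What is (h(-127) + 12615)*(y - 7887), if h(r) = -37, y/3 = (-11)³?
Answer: -149426640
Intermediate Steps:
y = -3993 (y = 3*(-11)³ = 3*(-1331) = -3993)
(h(-127) + 12615)*(y - 7887) = (-37 + 12615)*(-3993 - 7887) = 12578*(-11880) = -149426640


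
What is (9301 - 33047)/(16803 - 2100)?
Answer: -23746/14703 ≈ -1.6150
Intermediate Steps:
(9301 - 33047)/(16803 - 2100) = -23746/14703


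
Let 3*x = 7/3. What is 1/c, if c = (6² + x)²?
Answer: 81/109561 ≈ 0.00073931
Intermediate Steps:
x = 7/9 (x = (7/3)/3 = (7*(⅓))/3 = (⅓)*(7/3) = 7/9 ≈ 0.77778)
c = 109561/81 (c = (6² + 7/9)² = (36 + 7/9)² = (331/9)² = 109561/81 ≈ 1352.6)
1/c = 1/(109561/81) = 81/109561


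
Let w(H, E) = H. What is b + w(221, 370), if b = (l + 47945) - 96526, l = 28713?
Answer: -19647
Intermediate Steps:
b = -19868 (b = (28713 + 47945) - 96526 = 76658 - 96526 = -19868)
b + w(221, 370) = -19868 + 221 = -19647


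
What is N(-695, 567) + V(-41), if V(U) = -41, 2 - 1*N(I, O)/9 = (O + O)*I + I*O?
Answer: 10639732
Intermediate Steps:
N(I, O) = 18 - 27*I*O (N(I, O) = 18 - 9*((O + O)*I + I*O) = 18 - 9*((2*O)*I + I*O) = 18 - 9*(2*I*O + I*O) = 18 - 27*I*O)
N(-695, 567) + V(-41) = (18 - 27*(-695)*567) - 41 = (18 + 10639755) - 41 = 10639773 - 41 = 10639732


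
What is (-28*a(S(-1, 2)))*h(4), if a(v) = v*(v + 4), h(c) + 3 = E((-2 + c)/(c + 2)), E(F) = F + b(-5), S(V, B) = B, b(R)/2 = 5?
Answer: -2464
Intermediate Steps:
b(R) = 10 (b(R) = 2*5 = 10)
E(F) = 10 + F (E(F) = F + 10 = 10 + F)
h(c) = 7 + (-2 + c)/(2 + c) (h(c) = -3 + (10 + (-2 + c)/(c + 2)) = -3 + (10 + (-2 + c)/(2 + c)) = 7 + (-2 + c)/(2 + c))
a(v) = v*(4 + v)
(-28*a(S(-1, 2)))*h(4) = (-56*(4 + 2))*(4*(3 + 2*4)/(2 + 4)) = (-56*6)*(4*(3 + 8)/6) = (-28*12)*(4*(⅙)*11) = -336*22/3 = -2464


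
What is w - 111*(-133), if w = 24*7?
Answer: 14931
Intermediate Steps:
w = 168
w - 111*(-133) = 168 - 111*(-133) = 168 + 14763 = 14931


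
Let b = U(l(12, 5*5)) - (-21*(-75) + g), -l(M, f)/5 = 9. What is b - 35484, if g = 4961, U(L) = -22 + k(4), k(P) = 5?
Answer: -42037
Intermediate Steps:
l(M, f) = -45 (l(M, f) = -5*9 = -45)
U(L) = -17 (U(L) = -22 + 5 = -17)
b = -6553 (b = -17 - (-21*(-75) + 4961) = -17 - (1575 + 4961) = -17 - 1*6536 = -17 - 6536 = -6553)
b - 35484 = -6553 - 35484 = -42037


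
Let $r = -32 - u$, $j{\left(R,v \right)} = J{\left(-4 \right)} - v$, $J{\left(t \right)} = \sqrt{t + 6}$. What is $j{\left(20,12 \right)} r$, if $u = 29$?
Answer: $732 - 61 \sqrt{2} \approx 645.73$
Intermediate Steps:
$J{\left(t \right)} = \sqrt{6 + t}$
$j{\left(R,v \right)} = \sqrt{2} - v$ ($j{\left(R,v \right)} = \sqrt{6 - 4} - v = \sqrt{2} - v$)
$r = -61$ ($r = -32 - 29 = -61$)
$j{\left(20,12 \right)} r = \left(\sqrt{2} - 12\right) \left(-61\right) = \left(-12 + \sqrt{2}\right) \left(-61\right) = 732 - 61 \sqrt{2}$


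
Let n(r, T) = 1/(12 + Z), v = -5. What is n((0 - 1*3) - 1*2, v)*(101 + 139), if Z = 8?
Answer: 12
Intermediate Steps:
n(r, T) = 1/20 (n(r, T) = 1/(12 + 8) = 1/20)
n((0 - 1*3) - 1*2, v)*(101 + 139) = (101 + 139)/20 = (1/20)*240 = 12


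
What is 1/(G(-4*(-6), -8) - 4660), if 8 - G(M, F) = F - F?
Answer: -1/4652 ≈ -0.00021496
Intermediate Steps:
G(M, F) = 8 (G(M, F) = 8 - (F - F) = 8 - 1*0 = 8 + 0 = 8)
1/(G(-4*(-6), -8) - 4660) = 1/(8 - 4660) = 1/(-4652) = -1/4652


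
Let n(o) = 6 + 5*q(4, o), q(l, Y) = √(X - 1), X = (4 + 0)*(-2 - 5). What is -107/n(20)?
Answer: -642/761 + 535*I*√29/761 ≈ -0.84363 + 3.7859*I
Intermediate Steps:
X = -28 (X = 4*(-7) = -28)
q(l, Y) = I*√29 (q(l, Y) = √(-28 - 1) = √(-29) = I*√29)
n(o) = 6 + 5*I*√29 (n(o) = 6 + 5*(I*√29) = 6 + 5*I*√29)
-107/n(20) = -107/(6 + 5*I*√29)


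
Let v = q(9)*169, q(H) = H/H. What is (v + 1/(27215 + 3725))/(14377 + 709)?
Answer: 5228861/466760840 ≈ 0.011202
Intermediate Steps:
q(H) = 1
v = 169 (v = 1*169 = 169)
(v + 1/(27215 + 3725))/(14377 + 709) = (169 + 1/(27215 + 3725))/(14377 + 709) = (169 + 1/30940)/15086 = (169 + 1/30940)*(1/15086) = (5228861/30940)*(1/15086) = 5228861/466760840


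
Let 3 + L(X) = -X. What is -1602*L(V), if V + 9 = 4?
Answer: -3204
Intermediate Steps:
V = -5 (V = -9 + 4 = -5)
L(X) = -3 - X
-1602*L(V) = -1602*(-3 - 1*(-5)) = -1602*(-3 + 5) = -1602*2 = -3204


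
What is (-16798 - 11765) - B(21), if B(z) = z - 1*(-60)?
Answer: -28644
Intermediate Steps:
B(z) = 60 + z (B(z) = z + 60 = 60 + z)
(-16798 - 11765) - B(21) = (-16798 - 11765) - (60 + 21) = -28563 - 1*81 = -28563 - 81 = -28644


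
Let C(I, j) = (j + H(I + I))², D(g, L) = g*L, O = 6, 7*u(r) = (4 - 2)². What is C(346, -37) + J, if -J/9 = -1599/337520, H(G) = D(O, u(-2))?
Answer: 18640247159/16538480 ≈ 1127.1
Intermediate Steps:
u(r) = 4/7 (u(r) = (4 - 2)²/7 = (⅐)*2² = (⅐)*4 = 4/7)
D(g, L) = L*g
H(G) = 24/7 (H(G) = (4/7)*6 = 24/7)
C(I, j) = (24/7 + j)² (C(I, j) = (j + 24/7)² = (24/7 + j)²)
J = 14391/337520 (J = -(-14391)/337520 = -9*(-1599/337520) = 14391/337520 ≈ 0.042637)
C(346, -37) + J = (24 + 7*(-37))²/49 + 14391/337520 = (24 - 259)²/49 + 14391/337520 = (1/49)*(-235)² + 14391/337520 = (1/49)*55225 + 14391/337520 = 55225/49 + 14391/337520 = 18640247159/16538480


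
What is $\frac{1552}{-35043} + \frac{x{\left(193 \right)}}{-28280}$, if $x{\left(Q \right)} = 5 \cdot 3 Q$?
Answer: $- \frac{29068009}{198203208} \approx -0.14666$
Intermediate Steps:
$x{\left(Q \right)} = 15 Q$
$\frac{1552}{-35043} + \frac{x{\left(193 \right)}}{-28280} = \frac{1552}{-35043} + \frac{15 \cdot 193}{-28280} = 1552 \left(- \frac{1}{35043}\right) + 2895 \left(- \frac{1}{28280}\right) = - \frac{1552}{35043} - \frac{579}{5656} = - \frac{29068009}{198203208}$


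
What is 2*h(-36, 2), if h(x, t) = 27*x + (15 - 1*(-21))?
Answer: -1872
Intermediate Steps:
h(x, t) = 36 + 27*x (h(x, t) = 27*x + (15 + 21) = 27*x + 36 = 36 + 27*x)
2*h(-36, 2) = 2*(36 + 27*(-36)) = 2*(36 - 972) = 2*(-936) = -1872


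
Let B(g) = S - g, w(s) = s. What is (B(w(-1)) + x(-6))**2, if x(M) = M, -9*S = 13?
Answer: 3364/81 ≈ 41.531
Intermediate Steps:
S = -13/9 (S = -1/9*13 = -13/9 ≈ -1.4444)
B(g) = -13/9 - g
(B(w(-1)) + x(-6))**2 = ((-13/9 - 1*(-1)) - 6)**2 = ((-13/9 + 1) - 6)**2 = (-4/9 - 6)**2 = (-58/9)**2 = 3364/81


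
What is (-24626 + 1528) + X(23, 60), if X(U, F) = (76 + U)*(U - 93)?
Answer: -30028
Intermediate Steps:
X(U, F) = (-93 + U)*(76 + U) (X(U, F) = (76 + U)*(-93 + U) = (-93 + U)*(76 + U))
(-24626 + 1528) + X(23, 60) = (-24626 + 1528) + (-7068 + 23² - 17*23) = -23098 + (-7068 + 529 - 391) = -23098 - 6930 = -30028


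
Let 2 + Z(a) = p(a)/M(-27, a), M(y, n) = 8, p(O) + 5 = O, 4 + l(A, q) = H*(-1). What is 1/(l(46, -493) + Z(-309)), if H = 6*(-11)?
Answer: 4/83 ≈ 0.048193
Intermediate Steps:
H = -66
l(A, q) = 62 (l(A, q) = -4 - 66*(-1) = -4 + 66 = 62)
p(O) = -5 + O
Z(a) = -21/8 + a/8 (Z(a) = -2 + (-5 + a)/8 = -2 + (-5 + a)*(⅛) = -2 + (-5/8 + a/8) = -21/8 + a/8)
1/(l(46, -493) + Z(-309)) = 1/(62 + (-21/8 + (⅛)*(-309))) = 1/(62 + (-21/8 - 309/8)) = 1/(62 - 165/4) = 1/(83/4) = 4/83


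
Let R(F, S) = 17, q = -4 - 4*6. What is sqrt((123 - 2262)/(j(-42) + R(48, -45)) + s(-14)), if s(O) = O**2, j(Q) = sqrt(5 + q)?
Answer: sqrt((1193 + 196*I*sqrt(23))/(17 + I*sqrt(23))) ≈ 9.095 + 1.8075*I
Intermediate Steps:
q = -28 (q = -4 - 24 = -28)
j(Q) = I*sqrt(23) (j(Q) = sqrt(5 - 28) = sqrt(-23) = I*sqrt(23))
sqrt((123 - 2262)/(j(-42) + R(48, -45)) + s(-14)) = sqrt((123 - 2262)/(I*sqrt(23) + 17) + (-14)**2) = sqrt(-2139/(17 + I*sqrt(23)) + 196) = sqrt(196 - 2139/(17 + I*sqrt(23)))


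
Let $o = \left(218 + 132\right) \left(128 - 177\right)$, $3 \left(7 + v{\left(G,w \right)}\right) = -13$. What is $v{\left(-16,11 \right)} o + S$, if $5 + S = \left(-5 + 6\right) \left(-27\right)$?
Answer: $\frac{583004}{3} \approx 1.9433 \cdot 10^{5}$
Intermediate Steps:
$v{\left(G,w \right)} = - \frac{34}{3}$ ($v{\left(G,w \right)} = -7 + \frac{1}{3} \left(-13\right) = -7 - \frac{13}{3} = - \frac{34}{3}$)
$o = -17150$ ($o = 350 \left(-49\right) = -17150$)
$S = -32$ ($S = -5 + \left(-5 + 6\right) \left(-27\right) = -5 + 1 \left(-27\right) = -5 - 27 = -32$)
$v{\left(-16,11 \right)} o + S = \left(- \frac{34}{3}\right) \left(-17150\right) - 32 = \frac{583100}{3} - 32 = \frac{583004}{3}$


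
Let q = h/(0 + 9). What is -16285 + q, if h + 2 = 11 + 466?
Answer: -146090/9 ≈ -16232.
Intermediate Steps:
h = 475 (h = -2 + (11 + 466) = -2 + 477 = 475)
q = 475/9 (q = 475/(0 + 9) = 475/9 ≈ 52.778)
-16285 + q = -16285 + 475/9 = -146090/9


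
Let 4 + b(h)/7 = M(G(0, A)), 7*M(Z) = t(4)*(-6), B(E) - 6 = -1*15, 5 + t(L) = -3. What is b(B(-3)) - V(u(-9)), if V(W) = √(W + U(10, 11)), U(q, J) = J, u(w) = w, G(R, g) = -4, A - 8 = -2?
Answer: 20 - √2 ≈ 18.586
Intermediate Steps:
A = 6 (A = 8 - 2 = 6)
t(L) = -8 (t(L) = -5 - 3 = -8)
B(E) = -9 (B(E) = 6 - 1*15 = 6 - 15 = -9)
V(W) = √(11 + W) (V(W) = √(W + 11) = √(11 + W))
M(Z) = 48/7 (M(Z) = (-8*(-6))/7 = (⅐)*48 = 48/7)
b(h) = 20 (b(h) = -28 + 7*(48/7) = -28 + 48 = 20)
b(B(-3)) - V(u(-9)) = 20 - √(11 - 9) = 20 - √2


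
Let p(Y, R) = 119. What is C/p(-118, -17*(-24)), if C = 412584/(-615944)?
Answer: -51573/9162167 ≈ -0.0056289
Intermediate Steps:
C = -51573/76993 (C = 412584*(-1/615944) = -51573/76993 ≈ -0.66984)
C/p(-118, -17*(-24)) = -51573/76993/119 = -51573/76993*1/119 = -51573/9162167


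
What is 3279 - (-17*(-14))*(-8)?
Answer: 5183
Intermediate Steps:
3279 - (-17*(-14))*(-8) = 3279 - 238*(-8) = 3279 - 1*(-1904) = 3279 + 1904 = 5183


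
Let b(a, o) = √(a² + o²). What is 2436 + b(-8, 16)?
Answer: 2436 + 8*√5 ≈ 2453.9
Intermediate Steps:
2436 + b(-8, 16) = 2436 + √((-8)² + 16²) = 2436 + √(64 + 256) = 2436 + √320 = 2436 + 8*√5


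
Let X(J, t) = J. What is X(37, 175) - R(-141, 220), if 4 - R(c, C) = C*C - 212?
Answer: 48221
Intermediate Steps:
R(c, C) = 216 - C² (R(c, C) = 4 - (C*C - 212) = 4 - (C² - 212) = 4 - (-212 + C²) = 4 + (212 - C²) = 216 - C²)
X(37, 175) - R(-141, 220) = 37 - (216 - 1*220²) = 37 - (216 - 1*48400) = 37 - (216 - 48400) = 37 - 1*(-48184) = 37 + 48184 = 48221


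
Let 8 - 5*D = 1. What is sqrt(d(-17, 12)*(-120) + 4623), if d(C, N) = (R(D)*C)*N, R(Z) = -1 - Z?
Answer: I*sqrt(54129) ≈ 232.66*I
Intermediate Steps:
D = 7/5 (D = 8/5 - 1/5*1 = 8/5 - 1/5 = 7/5 ≈ 1.4000)
d(C, N) = -12*C*N/5 (d(C, N) = ((-1 - 1*7/5)*C)*N = ((-1 - 7/5)*C)*N = (-12*C/5)*N = -12*C*N/5)
sqrt(d(-17, 12)*(-120) + 4623) = sqrt(-12/5*(-17)*12*(-120) + 4623) = sqrt((2448/5)*(-120) + 4623) = sqrt(-58752 + 4623) = sqrt(-54129) = I*sqrt(54129)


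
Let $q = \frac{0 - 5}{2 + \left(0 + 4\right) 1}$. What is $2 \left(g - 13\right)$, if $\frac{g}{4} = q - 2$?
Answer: $- \frac{146}{3} \approx -48.667$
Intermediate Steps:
$q = - \frac{5}{6}$ ($q = - \frac{5}{2 + 4 \cdot 1} = - \frac{5}{2 + 4} = - \frac{5}{6} \approx -0.83333$)
$g = - \frac{34}{3}$ ($g = 4 \left(- \frac{5}{6} - 2\right) = 4 \left(- \frac{17}{6}\right) = - \frac{34}{3} \approx -11.333$)
$2 \left(g - 13\right) = 2 \left(- \frac{34}{3} - 13\right) = 2 \left(- \frac{73}{3}\right) = - \frac{146}{3}$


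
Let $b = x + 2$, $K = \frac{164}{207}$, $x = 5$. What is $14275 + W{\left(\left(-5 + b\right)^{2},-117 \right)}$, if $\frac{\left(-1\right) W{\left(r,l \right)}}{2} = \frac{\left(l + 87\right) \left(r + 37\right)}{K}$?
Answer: $17380$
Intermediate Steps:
$K = \frac{164}{207}$ ($K = 164 \cdot \frac{1}{207} = \frac{164}{207} \approx 0.79227$)
$b = 7$ ($b = 5 + 2 = 7$)
$W{\left(r,l \right)} = - \frac{207 \left(37 + r\right) \left(87 + l\right)}{82}$ ($W{\left(r,l \right)} = - 2 \frac{\left(l + 87\right) \left(r + 37\right)}{\frac{164}{207}} = - 2 \left(87 + l\right) \left(37 + r\right) \frac{207}{164} = - 2 \left(37 + r\right) \left(87 + l\right) \frac{207}{164} = - 2 \frac{207 \left(37 + r\right) \left(87 + l\right)}{164} = - \frac{207 \left(37 + r\right) \left(87 + l\right)}{82}$)
$14275 + W{\left(\left(-5 + b\right)^{2},-117 \right)} = 14275 - \left(- \frac{114885}{41} - \frac{3105 \left(-5 + 7\right)^{2}}{41}\right) = 14275 - \left(- \frac{114885}{41} - \frac{12420}{41}\right) = 14275 - \left(- \frac{78867}{41} - \frac{48438}{41}\right) = 14275 + \left(- \frac{666333}{82} - \frac{36018}{41} + \frac{896103}{82} + \frac{48438}{41}\right) = 14275 + 3105 = 17380$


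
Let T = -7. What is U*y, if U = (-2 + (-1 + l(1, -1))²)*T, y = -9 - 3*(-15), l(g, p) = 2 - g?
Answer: 504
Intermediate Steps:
y = 36 (y = -9 + 45 = 36)
U = 14 (U = (-2 + (-1 + (2 - 1*1))²)*(-7) = (-2 + (-1 + (2 - 1))²)*(-7) = (-2 + (-1 + 1)²)*(-7) = (-2 + 0²)*(-7) = (-2 + 0)*(-7) = -2*(-7) = 14)
U*y = 14*36 = 504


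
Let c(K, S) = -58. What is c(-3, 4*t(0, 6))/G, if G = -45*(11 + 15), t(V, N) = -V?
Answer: 29/585 ≈ 0.049573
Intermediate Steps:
G = -1170 (G = -45*26 = -1170)
c(-3, 4*t(0, 6))/G = -58/(-1170) = -58*(-1/1170) = 29/585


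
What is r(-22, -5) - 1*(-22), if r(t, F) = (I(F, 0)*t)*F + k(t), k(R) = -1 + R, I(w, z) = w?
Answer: -551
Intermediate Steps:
r(t, F) = -1 + t + t*F**2 (r(t, F) = (F*t)*F + (-1 + t) = t*F**2 + (-1 + t) = -1 + t + t*F**2)
r(-22, -5) - 1*(-22) = (-1 - 22 - 22*(-5)**2) - 1*(-22) = (-1 - 22 - 22*25) + 22 = (-1 - 22 - 550) + 22 = -573 + 22 = -551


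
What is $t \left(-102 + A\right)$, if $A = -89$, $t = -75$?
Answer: $14325$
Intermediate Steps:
$t \left(-102 + A\right) = - 75 \left(-102 - 89\right) = \left(-75\right) \left(-191\right) = 14325$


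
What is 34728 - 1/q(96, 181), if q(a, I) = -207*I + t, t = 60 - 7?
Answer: 1299313393/37414 ≈ 34728.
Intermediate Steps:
t = 53
q(a, I) = 53 - 207*I (q(a, I) = -207*I + 53 = 53 - 207*I)
34728 - 1/q(96, 181) = 34728 - 1/(53 - 207*181) = 34728 - 1/(53 - 37467) = 34728 - 1/(-37414) = 34728 - 1*(-1/37414) = 34728 + 1/37414 = 1299313393/37414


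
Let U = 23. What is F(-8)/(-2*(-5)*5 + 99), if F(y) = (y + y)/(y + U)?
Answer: -16/2235 ≈ -0.0071588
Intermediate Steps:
F(y) = 2*y/(23 + y) (F(y) = (y + y)/(y + 23) = (2*y)/(23 + y) = 2*y/(23 + y))
F(-8)/(-2*(-5)*5 + 99) = (2*(-8)/(23 - 8))/(-2*(-5)*5 + 99) = (2*(-8)/15)/(10*5 + 99) = (2*(-8)*(1/15))/(50 + 99) = -16/15/149 = (1/149)*(-16/15) = -16/2235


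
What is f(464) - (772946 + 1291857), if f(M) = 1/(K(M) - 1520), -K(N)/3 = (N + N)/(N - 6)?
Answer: -721590834245/349472 ≈ -2.0648e+6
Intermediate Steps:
K(N) = -6*N/(-6 + N) (K(N) = -3*(N + N)/(N - 6) = -3*2*N/(-6 + N) = -6*N/(-6 + N))
f(M) = 1/(-1520 - 6*M/(-6 + M)) (f(M) = 1/(-6*M/(-6 + M) - 1520) = 1/(-1520 - 6*M/(-6 + M)))
f(464) - (772946 + 1291857) = (6 - 1*464)/(2*(-4560 + 763*464)) - (772946 + 1291857) = (6 - 464)/(2*(-4560 + 354032)) - 1*2064803 = (½)*(-458)/349472 - 2064803 = (½)*(1/349472)*(-458) - 2064803 = -229/349472 - 2064803 = -721590834245/349472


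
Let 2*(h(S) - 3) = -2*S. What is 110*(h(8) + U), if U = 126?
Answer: 13310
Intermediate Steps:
h(S) = 3 - S (h(S) = 3 + (-2*S)/2 = 3 - S)
110*(h(8) + U) = 110*((3 - 1*8) + 126) = 110*((3 - 8) + 126) = 110*(-5 + 126) = 110*121 = 13310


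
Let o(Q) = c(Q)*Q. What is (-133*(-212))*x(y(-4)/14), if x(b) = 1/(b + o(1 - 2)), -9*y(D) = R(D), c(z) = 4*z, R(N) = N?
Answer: 888174/127 ≈ 6993.5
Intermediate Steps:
y(D) = -D/9
o(Q) = 4*Q² (o(Q) = (4*Q)*Q = 4*Q²)
x(b) = 1/(4 + b) (x(b) = 1/(b + 4*(1 - 2)²) = 1/(b + 4*(-1)²) = 1/(b + 4*1) = 1/(b + 4) = 1/(4 + b))
(-133*(-212))*x(y(-4)/14) = (-133*(-212))/(4 - ⅑*(-4)/14) = 28196/(4 + (4/9)*(1/14)) = 28196/(4 + 2/63) = 28196/(254/63) = 28196*(63/254) = 888174/127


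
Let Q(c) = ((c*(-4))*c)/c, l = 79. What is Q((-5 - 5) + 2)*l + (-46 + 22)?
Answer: 2504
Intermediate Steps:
Q(c) = -4*c (Q(c) = ((-4*c)*c)/c = (-4*c**2)/c = -4*c)
Q((-5 - 5) + 2)*l + (-46 + 22) = -4*((-5 - 5) + 2)*79 + (-46 + 22) = -4*(-10 + 2)*79 - 24 = -4*(-8)*79 - 24 = 32*79 - 24 = 2528 - 24 = 2504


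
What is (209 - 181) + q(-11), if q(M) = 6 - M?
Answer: 45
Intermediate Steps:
(209 - 181) + q(-11) = (209 - 181) + (6 - 1*(-11)) = 28 + (6 + 11) = 28 + 17 = 45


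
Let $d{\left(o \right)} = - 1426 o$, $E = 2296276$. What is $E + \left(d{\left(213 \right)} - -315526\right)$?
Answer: $2308064$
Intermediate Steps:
$E + \left(d{\left(213 \right)} - -315526\right) = 2296276 - -11788 = 2296276 + \left(-303738 + 315526\right) = 2296276 + 11788 = 2308064$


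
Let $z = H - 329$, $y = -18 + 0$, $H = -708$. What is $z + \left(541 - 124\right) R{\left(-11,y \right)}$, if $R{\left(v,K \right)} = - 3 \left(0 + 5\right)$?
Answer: $-7292$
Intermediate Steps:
$y = -18$
$z = -1037$ ($z = -708 - 329 = -1037$)
$R{\left(v,K \right)} = -15$ ($R{\left(v,K \right)} = \left(-3\right) 5 = -15$)
$z + \left(541 - 124\right) R{\left(-11,y \right)} = -1037 + \left(541 - 124\right) \left(-15\right) = -1037 + 417 \left(-15\right) = -1037 - 6255 = -7292$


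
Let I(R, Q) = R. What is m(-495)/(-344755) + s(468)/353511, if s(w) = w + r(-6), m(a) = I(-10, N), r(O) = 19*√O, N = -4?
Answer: 3664010/2708326329 + 19*I*√6/353511 ≈ 0.0013529 + 0.00013165*I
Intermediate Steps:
m(a) = -10
s(w) = w + 19*I*√6 (s(w) = w + 19*√(-6) = w + 19*(I*√6) = w + 19*I*√6)
m(-495)/(-344755) + s(468)/353511 = -10/(-344755) + (468 + 19*I*√6)/353511 = -10*(-1/344755) + (468 + 19*I*√6)*(1/353511) = 2/68951 + (52/39279 + 19*I*√6/353511) = 3664010/2708326329 + 19*I*√6/353511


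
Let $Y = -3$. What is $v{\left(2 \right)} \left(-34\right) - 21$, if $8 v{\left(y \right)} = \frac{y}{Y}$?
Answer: $- \frac{109}{6} \approx -18.167$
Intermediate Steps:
$v{\left(y \right)} = - \frac{y}{24}$ ($v{\left(y \right)} = \frac{y \frac{1}{-3}}{8} = \frac{y \left(- \frac{1}{3}\right)}{8} = \frac{\left(- \frac{1}{3}\right) y}{8} = - \frac{y}{24}$)
$v{\left(2 \right)} \left(-34\right) - 21 = \left(- \frac{1}{24}\right) 2 \left(-34\right) - 21 = \left(- \frac{1}{12}\right) \left(-34\right) - 21 = \frac{17}{6} - 21 = - \frac{109}{6}$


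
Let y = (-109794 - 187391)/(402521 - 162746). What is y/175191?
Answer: -59437/8401284405 ≈ -7.0747e-6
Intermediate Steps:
y = -59437/47955 (y = -297185/239775 = -297185*1/239775 = -59437/47955 ≈ -1.2394)
y/175191 = -59437/47955/175191 = -59437/47955*1/175191 = -59437/8401284405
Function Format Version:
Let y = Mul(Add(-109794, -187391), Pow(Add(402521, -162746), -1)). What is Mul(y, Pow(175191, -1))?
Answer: Rational(-59437, 8401284405) ≈ -7.0747e-6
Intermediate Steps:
y = Rational(-59437, 47955) (y = Mul(-297185, Pow(239775, -1)) = Mul(-297185, Rational(1, 239775)) = Rational(-59437, 47955) ≈ -1.2394)
Mul(y, Pow(175191, -1)) = Mul(Rational(-59437, 47955), Pow(175191, -1)) = Mul(Rational(-59437, 47955), Rational(1, 175191)) = Rational(-59437, 8401284405)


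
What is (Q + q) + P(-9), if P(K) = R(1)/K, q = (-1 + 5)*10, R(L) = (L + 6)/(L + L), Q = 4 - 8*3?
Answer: 353/18 ≈ 19.611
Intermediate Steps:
Q = -20 (Q = 4 - 24 = -20)
R(L) = (6 + L)/(2*L) (R(L) = (6 + L)/((2*L)) = (6 + L)*(1/(2*L)) = (6 + L)/(2*L))
q = 40 (q = 4*10 = 40)
P(K) = 7/(2*K) (P(K) = ((1/2)*(6 + 1)/1)/K = ((1/2)*1*7)/K = 7/(2*K))
(Q + q) + P(-9) = (-20 + 40) + (7/2)/(-9) = 20 + (7/2)*(-1/9) = 20 - 7/18 = 353/18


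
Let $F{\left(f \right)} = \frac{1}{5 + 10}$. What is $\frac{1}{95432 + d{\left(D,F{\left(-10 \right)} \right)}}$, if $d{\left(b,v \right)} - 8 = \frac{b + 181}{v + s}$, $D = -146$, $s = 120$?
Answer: $\frac{1801}{171887965} \approx 1.0478 \cdot 10^{-5}$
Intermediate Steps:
$F{\left(f \right)} = \frac{1}{15}$
$d{\left(b,v \right)} = 8 + \frac{181 + b}{120 + v}$ ($d{\left(b,v \right)} = 8 + \frac{b + 181}{v + 120} = 8 + \frac{181 + b}{120 + v}$)
$\frac{1}{95432 + d{\left(D,F{\left(-10 \right)} \right)}} = \frac{1}{95432 + \frac{1141 - 146 + 8 \cdot \frac{1}{15}}{120 + \frac{1}{15}}} = \frac{1}{95432 + \frac{1141 - 146 + \frac{8}{15}}{\frac{1801}{15}}} = \frac{1}{95432 + \frac{15}{1801} \cdot \frac{14933}{15}} = \frac{1}{95432 + \frac{14933}{1801}} = \frac{1}{\frac{171887965}{1801}} = \frac{1801}{171887965}$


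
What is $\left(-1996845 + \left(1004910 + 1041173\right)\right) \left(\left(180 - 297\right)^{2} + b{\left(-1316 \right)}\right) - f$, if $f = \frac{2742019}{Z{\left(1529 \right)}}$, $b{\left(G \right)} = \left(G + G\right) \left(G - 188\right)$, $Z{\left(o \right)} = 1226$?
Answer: $\frac{239786006569977}{1226} \approx 1.9558 \cdot 10^{11}$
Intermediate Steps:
$b{\left(G \right)} = 2 G \left(-188 + G\right)$
$f = \frac{2742019}{1226} \approx 2236.6$
$\left(-1996845 + \left(1004910 + 1041173\right)\right) \left(\left(180 - 297\right)^{2} + b{\left(-1316 \right)}\right) - f = \left(-1996845 + \left(1004910 + 1041173\right)\right) \left(\left(180 - 297\right)^{2} + 2 \left(-1316\right) \left(-188 - 1316\right)\right) - \frac{2742019}{1226} = \left(-1996845 + 2046083\right) \left(\left(-117\right)^{2} + 2 \left(-1316\right) \left(-1504\right)\right) - \frac{2742019}{1226} = 49238 \left(13689 + 3958528\right) - \frac{2742019}{1226} = 49238 \cdot 3972217 - \frac{2742019}{1226} = 195584020646 - \frac{2742019}{1226} = \frac{239786006569977}{1226}$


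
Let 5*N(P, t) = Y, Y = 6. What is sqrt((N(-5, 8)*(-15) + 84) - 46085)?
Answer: I*sqrt(46019) ≈ 214.52*I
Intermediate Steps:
N(P, t) = 6/5 (N(P, t) = (1/5)*6 = 6/5)
sqrt((N(-5, 8)*(-15) + 84) - 46085) = sqrt(((6/5)*(-15) + 84) - 46085) = sqrt((-18 + 84) - 46085) = sqrt(66 - 46085) = sqrt(-46019) = I*sqrt(46019)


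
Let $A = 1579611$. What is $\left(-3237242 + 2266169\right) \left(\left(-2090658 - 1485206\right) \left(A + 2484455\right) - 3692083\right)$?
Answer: $14112167892471539811$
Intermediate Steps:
$\left(-3237242 + 2266169\right) \left(\left(-2090658 - 1485206\right) \left(A + 2484455\right) - 3692083\right) = \left(-3237242 + 2266169\right) \left(\left(-2090658 - 1485206\right) \left(1579611 + 2484455\right) - 3692083\right) = - 971073 \left(\left(-3575864\right) 4064066 - 3692083\right) = - 971073 \left(-14532547303024 - 3692083\right) = \left(-971073\right) \left(-14532550995107\right) = 14112167892471539811$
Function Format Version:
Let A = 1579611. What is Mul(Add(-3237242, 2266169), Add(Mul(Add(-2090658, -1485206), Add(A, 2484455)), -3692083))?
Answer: 14112167892471539811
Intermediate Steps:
Mul(Add(-3237242, 2266169), Add(Mul(Add(-2090658, -1485206), Add(A, 2484455)), -3692083)) = Mul(Add(-3237242, 2266169), Add(Mul(Add(-2090658, -1485206), Add(1579611, 2484455)), -3692083)) = Mul(-971073, Add(Mul(-3575864, 4064066), -3692083)) = Mul(-971073, Add(-14532547303024, -3692083)) = Mul(-971073, -14532550995107) = 14112167892471539811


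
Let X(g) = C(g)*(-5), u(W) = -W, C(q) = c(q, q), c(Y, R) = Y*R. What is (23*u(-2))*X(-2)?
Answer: -920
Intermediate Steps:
c(Y, R) = R*Y
C(q) = q² (C(q) = q*q = q²)
X(g) = -5*g² (X(g) = g²*(-5) = -5*g²)
(23*u(-2))*X(-2) = (23*(-1*(-2)))*(-5*(-2)²) = (23*2)*(-5*4) = 46*(-20) = -920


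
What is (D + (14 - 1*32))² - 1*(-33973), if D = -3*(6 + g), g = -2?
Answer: 34873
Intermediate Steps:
D = -12 (D = -3*(6 - 2) = -3*4 = -12)
(D + (14 - 1*32))² - 1*(-33973) = (-12 + (14 - 1*32))² - 1*(-33973) = (-12 + (14 - 32))² + 33973 = (-12 - 18)² + 33973 = (-30)² + 33973 = 900 + 33973 = 34873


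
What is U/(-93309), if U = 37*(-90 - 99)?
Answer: 2331/31103 ≈ 0.074944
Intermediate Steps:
U = -6993 (U = 37*(-189) = -6993)
U/(-93309) = -6993/(-93309) = -6993*(-1/93309) = 2331/31103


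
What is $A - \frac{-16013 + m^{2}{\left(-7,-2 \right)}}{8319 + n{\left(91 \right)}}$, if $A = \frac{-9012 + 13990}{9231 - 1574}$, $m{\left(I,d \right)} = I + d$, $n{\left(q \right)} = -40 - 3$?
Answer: $\frac{2147227}{833807} \approx 2.5752$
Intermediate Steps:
$n{\left(q \right)} = -43$
$A = \frac{262}{403}$ ($A = \frac{4978}{7657} = 4978 \cdot \frac{1}{7657} = \frac{262}{403} \approx 0.65012$)
$A - \frac{-16013 + m^{2}{\left(-7,-2 \right)}}{8319 + n{\left(91 \right)}} = \frac{262}{403} - \frac{-16013 + \left(-7 - 2\right)^{2}}{8319 - 43} = \frac{262}{403} - \frac{-16013 + \left(-9\right)^{2}}{8276} = \frac{262}{403} - \left(-16013 + 81\right) \frac{1}{8276} = \frac{262}{403} - \left(-15932\right) \frac{1}{8276} = \frac{262}{403} - - \frac{3983}{2069} = \frac{262}{403} + \frac{3983}{2069} = \frac{2147227}{833807}$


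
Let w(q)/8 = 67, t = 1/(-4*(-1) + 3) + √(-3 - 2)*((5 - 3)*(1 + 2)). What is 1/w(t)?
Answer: 1/536 ≈ 0.0018657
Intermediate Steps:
t = ⅐ + 6*I*√5 (t = 1/(4 + 3) + √(-5)*(2*3) = 1/7 + (I*√5)*6 = ⅐ + 6*I*√5 ≈ 0.14286 + 13.416*I)
w(q) = 536 (w(q) = 8*67 = 536)
1/w(t) = 1/536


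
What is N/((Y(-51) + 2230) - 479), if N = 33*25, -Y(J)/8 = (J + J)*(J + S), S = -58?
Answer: -825/87193 ≈ -0.0094618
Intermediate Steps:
Y(J) = -16*J*(-58 + J) (Y(J) = -8*(J + J)*(J - 58) = -8*2*J*(-58 + J) = -16*J*(-58 + J))
N = 825
N/((Y(-51) + 2230) - 479) = 825/((16*(-51)*(58 - 1*(-51)) + 2230) - 479) = 825/((16*(-51)*(58 + 51) + 2230) - 479) = 825/((16*(-51)*109 + 2230) - 479) = 825/((-88944 + 2230) - 479) = 825/(-86714 - 479) = 825/(-87193) = 825*(-1/87193) = -825/87193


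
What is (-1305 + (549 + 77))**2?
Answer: 461041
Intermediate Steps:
(-1305 + (549 + 77))**2 = (-1305 + 626)**2 = (-679)**2 = 461041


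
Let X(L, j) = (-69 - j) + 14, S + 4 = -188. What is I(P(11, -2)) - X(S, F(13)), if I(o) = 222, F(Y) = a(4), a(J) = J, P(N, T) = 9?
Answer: 281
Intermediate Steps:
F(Y) = 4
S = -192 (S = -4 - 188 = -192)
X(L, j) = -55 - j
I(P(11, -2)) - X(S, F(13)) = 222 - (-55 - 1*4) = 222 - (-55 - 4) = 222 - 1*(-59) = 222 + 59 = 281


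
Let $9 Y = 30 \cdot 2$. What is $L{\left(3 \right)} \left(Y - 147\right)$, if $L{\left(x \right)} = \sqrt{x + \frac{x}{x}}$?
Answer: $- \frac{842}{3} \approx -280.67$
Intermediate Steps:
$L{\left(x \right)} = \sqrt{1 + x}$ ($L{\left(x \right)} = \sqrt{x + 1} = \sqrt{1 + x}$)
$Y = \frac{20}{3}$ ($Y = \frac{30 \cdot 2}{9} = \frac{1}{9} \cdot 60 = \frac{20}{3} \approx 6.6667$)
$L{\left(3 \right)} \left(Y - 147\right) = \sqrt{1 + 3} \left(\frac{20}{3} - 147\right) = \sqrt{4} \left(- \frac{421}{3}\right) = 2 \left(- \frac{421}{3}\right) = - \frac{842}{3}$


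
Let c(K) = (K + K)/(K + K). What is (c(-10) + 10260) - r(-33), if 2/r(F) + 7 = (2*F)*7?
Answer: 4812411/469 ≈ 10261.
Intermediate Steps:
c(K) = 1 (c(K) = (2*K)/((2*K)) = (2*K)*(1/(2*K)) = 1)
r(F) = 2/(-7 + 14*F) (r(F) = 2/(-7 + (2*F)*7) = 2/(-7 + 14*F))
(c(-10) + 10260) - r(-33) = (1 + 10260) - 2/(7*(-1 + 2*(-33))) = 10261 - 2/(7*(-1 - 66)) = 10261 - 2/(7*(-67)) = 10261 - 2*(-1)/(7*67) = 10261 - 1*(-2/469) = 10261 + 2/469 = 4812411/469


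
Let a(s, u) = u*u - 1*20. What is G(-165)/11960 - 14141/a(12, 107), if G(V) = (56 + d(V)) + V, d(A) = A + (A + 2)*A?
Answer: 135125049/136690840 ≈ 0.98855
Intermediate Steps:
d(A) = A + A*(2 + A) (d(A) = A + (2 + A)*A = A + A*(2 + A))
G(V) = 56 + V + V*(3 + V) (G(V) = (56 + V*(3 + V)) + V = 56 + V + V*(3 + V))
a(s, u) = -20 + u**2 (a(s, u) = u**2 - 20 = -20 + u**2)
G(-165)/11960 - 14141/a(12, 107) = (56 - 165 - 165*(3 - 165))/11960 - 14141/(-20 + 107**2) = (56 - 165 - 165*(-162))*(1/11960) - 14141/(-20 + 11449) = (56 - 165 + 26730)*(1/11960) - 14141/11429 = 26621*(1/11960) - 14141*1/11429 = 26621/11960 - 14141/11429 = 135125049/136690840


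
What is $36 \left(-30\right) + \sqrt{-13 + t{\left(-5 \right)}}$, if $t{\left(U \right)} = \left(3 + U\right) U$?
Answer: $-1080 + i \sqrt{3} \approx -1080.0 + 1.732 i$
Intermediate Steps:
$t{\left(U \right)} = U \left(3 + U\right)$
$36 \left(-30\right) + \sqrt{-13 + t{\left(-5 \right)}} = 36 \left(-30\right) + \sqrt{-13 - 5 \left(3 - 5\right)} = -1080 + \sqrt{-13 - -10} = -1080 + \sqrt{-13 + 10} = -1080 + \sqrt{-3} = -1080 + i \sqrt{3}$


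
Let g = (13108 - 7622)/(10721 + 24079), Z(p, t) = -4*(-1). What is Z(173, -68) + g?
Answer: 72343/17400 ≈ 4.1576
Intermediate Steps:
Z(p, t) = 4
g = 2743/17400 (g = 5486/34800 = 5486*(1/34800) = 2743/17400 ≈ 0.15764)
Z(173, -68) + g = 4 + 2743/17400 = 72343/17400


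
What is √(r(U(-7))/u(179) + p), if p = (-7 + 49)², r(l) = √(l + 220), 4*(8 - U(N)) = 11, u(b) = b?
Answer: √(226081296 + 358*√901)/358 ≈ 42.001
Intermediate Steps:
U(N) = 21/4 (U(N) = 8 - ¼*11 = 8 - 11/4 = 21/4)
r(l) = √(220 + l)
p = 1764 (p = 42² = 1764)
√(r(U(-7))/u(179) + p) = √(√(220 + 21/4)/179 + 1764) = √(√(901/4)*(1/179) + 1764) = √((√901/2)*(1/179) + 1764) = √(√901/358 + 1764) = √(1764 + √901/358)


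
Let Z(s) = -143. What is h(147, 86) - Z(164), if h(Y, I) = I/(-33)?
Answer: 4633/33 ≈ 140.39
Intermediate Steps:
h(Y, I) = -I/33 (h(Y, I) = I*(-1/33) = -I/33)
h(147, 86) - Z(164) = -1/33*86 - 1*(-143) = -86/33 + 143 = 4633/33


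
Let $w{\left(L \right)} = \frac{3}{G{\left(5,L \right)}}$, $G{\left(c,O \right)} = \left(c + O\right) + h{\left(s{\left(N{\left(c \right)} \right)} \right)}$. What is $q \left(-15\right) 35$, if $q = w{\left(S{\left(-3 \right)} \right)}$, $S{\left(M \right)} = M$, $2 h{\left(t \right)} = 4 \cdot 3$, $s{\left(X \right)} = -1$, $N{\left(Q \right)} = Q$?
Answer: $- \frac{1575}{8} \approx -196.88$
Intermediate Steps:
$h{\left(t \right)} = 6$ ($h{\left(t \right)} = \frac{4 \cdot 3}{2} = \frac{1}{2} \cdot 12 = 6$)
$G{\left(c,O \right)} = 6 + O + c$ ($G{\left(c,O \right)} = \left(c + O\right) + 6 = \left(O + c\right) + 6 = 6 + O + c$)
$w{\left(L \right)} = \frac{3}{11 + L}$ ($w{\left(L \right)} = \frac{3}{6 + L + 5} = \frac{3}{11 + L}$)
$q = \frac{3}{8}$ ($q = \frac{3}{11 - 3} = \frac{3}{8} \approx 0.375$)
$q \left(-15\right) 35 = \frac{3}{8} \left(-15\right) 35 = \left(- \frac{45}{8}\right) 35 = - \frac{1575}{8}$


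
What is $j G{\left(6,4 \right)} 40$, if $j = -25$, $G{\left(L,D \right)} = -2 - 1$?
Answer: $3000$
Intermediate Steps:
$G{\left(L,D \right)} = -3$
$j G{\left(6,4 \right)} 40 = \left(-25\right) \left(-3\right) 40 = 75 \cdot 40 = 3000$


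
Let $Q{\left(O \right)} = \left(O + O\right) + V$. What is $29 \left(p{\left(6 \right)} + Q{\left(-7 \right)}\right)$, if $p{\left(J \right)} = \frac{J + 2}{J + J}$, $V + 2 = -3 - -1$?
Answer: $- \frac{1508}{3} \approx -502.67$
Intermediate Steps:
$V = -4$ ($V = -2 - 2 = -4$)
$Q{\left(O \right)} = -4 + 2 O$ ($Q{\left(O \right)} = \left(O + O\right) - 4 = 2 O - 4 = -4 + 2 O$)
$p{\left(J \right)} = \frac{2 + J}{2 J}$
$29 \left(p{\left(6 \right)} + Q{\left(-7 \right)}\right) = 29 \left(\frac{2 + 6}{2 \cdot 6} + \left(-4 + 2 \left(-7\right)\right)\right) = 29 \left(\frac{1}{2} \cdot \frac{1}{6} \cdot 8 - 18\right) = 29 \left(\frac{2}{3} - 18\right) = 29 \left(- \frac{52}{3}\right) = - \frac{1508}{3}$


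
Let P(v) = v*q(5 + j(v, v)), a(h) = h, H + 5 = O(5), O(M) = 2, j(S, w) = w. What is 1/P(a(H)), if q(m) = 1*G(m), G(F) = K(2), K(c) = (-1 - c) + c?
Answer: ⅓ ≈ 0.33333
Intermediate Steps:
H = -3 (H = -5 + 2 = -3)
K(c) = -1
G(F) = -1
q(m) = -1 (q(m) = 1*(-1) = -1)
P(v) = -v (P(v) = v*(-1) = -v)
1/P(a(H)) = 1/(-1*(-3)) = 1/3 = ⅓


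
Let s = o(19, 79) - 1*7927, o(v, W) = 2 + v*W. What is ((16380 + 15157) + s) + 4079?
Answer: 29192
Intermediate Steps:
o(v, W) = 2 + W*v
s = -6424 (s = (2 + 79*19) - 1*7927 = (2 + 1501) - 7927 = 1503 - 7927 = -6424)
((16380 + 15157) + s) + 4079 = ((16380 + 15157) - 6424) + 4079 = (31537 - 6424) + 4079 = 25113 + 4079 = 29192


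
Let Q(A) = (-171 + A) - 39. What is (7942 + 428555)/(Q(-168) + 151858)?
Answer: 436497/151480 ≈ 2.8815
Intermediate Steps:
Q(A) = -210 + A
(7942 + 428555)/(Q(-168) + 151858) = (7942 + 428555)/((-210 - 168) + 151858) = 436497/(-378 + 151858) = 436497/151480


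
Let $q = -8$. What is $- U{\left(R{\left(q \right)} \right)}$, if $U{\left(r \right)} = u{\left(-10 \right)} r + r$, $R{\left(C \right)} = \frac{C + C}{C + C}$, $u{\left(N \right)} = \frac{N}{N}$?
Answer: $-2$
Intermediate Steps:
$u{\left(N \right)} = 1$
$R{\left(C \right)} = 1$ ($R{\left(C \right)} = \frac{2 C}{2 C} = 2 C \frac{1}{2 C} = 1$)
$U{\left(r \right)} = 2 r$ ($U{\left(r \right)} = 1 r + r = r + r = 2 r$)
$- U{\left(R{\left(q \right)} \right)} = - 2 \cdot 1 = \left(-1\right) 2 = -2$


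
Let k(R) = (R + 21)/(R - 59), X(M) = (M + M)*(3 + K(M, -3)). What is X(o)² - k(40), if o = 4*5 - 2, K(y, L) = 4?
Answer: 1206637/19 ≈ 63507.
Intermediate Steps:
o = 18 (o = 20 - 2 = 18)
X(M) = 14*M (X(M) = (M + M)*(3 + 4) = (2*M)*7 = 14*M)
k(R) = (21 + R)/(-59 + R)
X(o)² - k(40) = (14*18)² - (21 + 40)/(-59 + 40) = 252² - 61/(-19) = 63504 - (-1)*61/19 = 63504 - 1*(-61/19) = 63504 + 61/19 = 1206637/19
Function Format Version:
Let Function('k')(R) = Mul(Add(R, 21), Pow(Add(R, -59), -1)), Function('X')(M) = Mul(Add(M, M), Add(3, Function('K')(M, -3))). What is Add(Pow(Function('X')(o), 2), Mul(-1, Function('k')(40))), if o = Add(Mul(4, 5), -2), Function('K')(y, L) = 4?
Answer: Rational(1206637, 19) ≈ 63507.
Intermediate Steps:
o = 18 (o = Add(20, -2) = 18)
Function('X')(M) = Mul(14, M) (Function('X')(M) = Mul(Add(M, M), Add(3, 4)) = Mul(Mul(2, M), 7) = Mul(14, M))
Function('k')(R) = Mul(Pow(Add(-59, R), -1), Add(21, R)) (Function('k')(R) = Mul(Add(21, R), Pow(Add(-59, R), -1)) = Mul(Pow(Add(-59, R), -1), Add(21, R)))
Add(Pow(Function('X')(o), 2), Mul(-1, Function('k')(40))) = Add(Pow(Mul(14, 18), 2), Mul(-1, Mul(Pow(Add(-59, 40), -1), Add(21, 40)))) = Add(Pow(252, 2), Mul(-1, Mul(Pow(-19, -1), 61))) = Add(63504, Mul(-1, Mul(Rational(-1, 19), 61))) = Add(63504, Mul(-1, Rational(-61, 19))) = Add(63504, Rational(61, 19)) = Rational(1206637, 19)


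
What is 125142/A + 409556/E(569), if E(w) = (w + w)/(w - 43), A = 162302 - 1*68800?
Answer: 5035736725127/26601319 ≈ 1.8930e+5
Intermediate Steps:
A = 93502 (A = 162302 - 68800 = 93502)
E(w) = 2*w/(-43 + w) (E(w) = (2*w)/(-43 + w) = 2*w/(-43 + w))
125142/A + 409556/E(569) = 125142/93502 + 409556/((2*569/(-43 + 569))) = 125142*(1/93502) + 409556/((2*569/526)) = 62571/46751 + 409556/((2*569*(1/526))) = 62571/46751 + 409556/(569/263) = 62571/46751 + 409556*(263/569) = 62571/46751 + 107713228/569 = 5035736725127/26601319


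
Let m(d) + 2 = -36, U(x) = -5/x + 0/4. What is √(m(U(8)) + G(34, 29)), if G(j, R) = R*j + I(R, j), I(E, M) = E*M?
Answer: √1934 ≈ 43.977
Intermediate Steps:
U(x) = -5/x (U(x) = -5/x + 0*(¼) = -5/x + 0 = -5/x)
m(d) = -38 (m(d) = -2 - 36 = -38)
G(j, R) = 2*R*j (G(j, R) = R*j + R*j = 2*R*j)
√(m(U(8)) + G(34, 29)) = √(-38 + 2*29*34) = √(-38 + 1972) = √1934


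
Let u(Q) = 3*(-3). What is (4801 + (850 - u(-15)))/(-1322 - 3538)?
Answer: -283/243 ≈ -1.1646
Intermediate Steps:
u(Q) = -9
(4801 + (850 - u(-15)))/(-1322 - 3538) = (4801 + (850 - 1*(-9)))/(-1322 - 3538) = (4801 + (850 + 9))/(-4860) = (4801 + 859)*(-1/4860) = 5660*(-1/4860) = -283/243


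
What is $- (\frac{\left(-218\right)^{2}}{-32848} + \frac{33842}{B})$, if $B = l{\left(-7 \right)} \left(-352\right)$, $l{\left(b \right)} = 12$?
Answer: $\frac{41011981}{4335936} \approx 9.4586$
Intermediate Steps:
$B = -4224$ ($B = 12 \left(-352\right) = -4224$)
$- (\frac{\left(-218\right)^{2}}{-32848} + \frac{33842}{B}) = - (\frac{\left(-218\right)^{2}}{-32848} + \frac{33842}{-4224}) = - (47524 \left(- \frac{1}{32848}\right) + 33842 \left(- \frac{1}{4224}\right)) = - (- \frac{11881}{8212} - \frac{16921}{2112}) = \left(-1\right) \left(- \frac{41011981}{4335936}\right) = \frac{41011981}{4335936}$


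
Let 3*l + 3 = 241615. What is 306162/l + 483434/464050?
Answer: 135756720977/28030012150 ≈ 4.8433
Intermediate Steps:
l = 241612/3 (l = -1 + (⅓)*241615 = -1 + 241615/3 = 241612/3 ≈ 80537.)
306162/l + 483434/464050 = 306162/(241612/3) + 483434/464050 = 306162*(3/241612) + 483434*(1/464050) = 459243/120806 + 241717/232025 = 135756720977/28030012150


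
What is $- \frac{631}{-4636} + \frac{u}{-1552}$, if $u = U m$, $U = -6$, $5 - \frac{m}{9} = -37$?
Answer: $\frac{179590}{112423} \approx 1.5974$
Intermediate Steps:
$m = 378$ ($m = 45 - -333 = 45 + 333 = 378$)
$u = -2268$ ($u = \left(-6\right) 378 = -2268$)
$- \frac{631}{-4636} + \frac{u}{-1552} = - \frac{631}{-4636} - \frac{2268}{-1552} = \left(-631\right) \left(- \frac{1}{4636}\right) - - \frac{567}{388} = \frac{631}{4636} + \frac{567}{388} = \frac{179590}{112423}$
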